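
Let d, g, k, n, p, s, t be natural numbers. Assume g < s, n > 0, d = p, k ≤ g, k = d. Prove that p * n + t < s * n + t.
k = d and d = p, so k = p. k ≤ g, so p ≤ g. g < s, so p < s. From n > 0, by multiplying by a positive, p * n < s * n. Then p * n + t < s * n + t.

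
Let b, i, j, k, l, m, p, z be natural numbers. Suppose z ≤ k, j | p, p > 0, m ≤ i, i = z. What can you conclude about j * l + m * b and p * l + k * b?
j * l + m * b ≤ p * l + k * b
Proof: j | p and p > 0, therefore j ≤ p. Then j * l ≤ p * l. From i = z and m ≤ i, m ≤ z. Since z ≤ k, m ≤ k. Then m * b ≤ k * b. j * l ≤ p * l, so j * l + m * b ≤ p * l + k * b.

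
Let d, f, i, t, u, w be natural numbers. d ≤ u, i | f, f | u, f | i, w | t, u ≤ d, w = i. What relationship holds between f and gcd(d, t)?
f | gcd(d, t)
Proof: u ≤ d and d ≤ u, therefore u = d. Since f | u, f | d. Because i | f and f | i, i = f. Since w = i, w = f. w | t, so f | t. Since f | d, f | gcd(d, t).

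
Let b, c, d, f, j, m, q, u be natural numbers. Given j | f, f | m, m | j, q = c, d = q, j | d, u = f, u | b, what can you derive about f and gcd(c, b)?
f | gcd(c, b)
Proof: f | m and m | j, so f | j. Since j | f, j = f. d = q and j | d, therefore j | q. Since q = c, j | c. From j = f, f | c. Because u = f and u | b, f | b. f | c, so f | gcd(c, b).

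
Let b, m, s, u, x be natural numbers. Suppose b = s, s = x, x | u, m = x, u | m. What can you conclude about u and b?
u = b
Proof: b = s and s = x, thus b = x. m = x and u | m, so u | x. x | u, so x = u. b = x, so b = u. Then u = b.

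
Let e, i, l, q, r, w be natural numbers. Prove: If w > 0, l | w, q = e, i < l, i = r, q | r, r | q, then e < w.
From r | q and q | r, r = q. i = r, so i = q. Since q = e, i = e. Because l | w and w > 0, l ≤ w. Since i < l, i < w. Since i = e, e < w.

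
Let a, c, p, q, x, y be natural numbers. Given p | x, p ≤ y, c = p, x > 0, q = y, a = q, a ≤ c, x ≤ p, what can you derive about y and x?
y = x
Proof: From a = q and q = y, a = y. c = p and a ≤ c, hence a ≤ p. From a = y, y ≤ p. Since p ≤ y, y = p. Because p | x and x > 0, p ≤ x. From x ≤ p, p = x. y = p, so y = x.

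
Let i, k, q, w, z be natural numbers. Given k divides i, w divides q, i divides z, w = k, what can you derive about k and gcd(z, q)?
k divides gcd(z, q)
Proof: k divides i and i divides z, therefore k divides z. w = k and w divides q, thus k divides q. k divides z, so k divides gcd(z, q).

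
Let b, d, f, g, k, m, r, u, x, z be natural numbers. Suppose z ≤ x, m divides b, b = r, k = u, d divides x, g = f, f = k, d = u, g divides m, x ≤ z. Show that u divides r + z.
Since g = f and f = k, g = k. Since k = u, g = u. g divides m, so u divides m. Since m divides b, u divides b. b = r, so u divides r. From x ≤ z and z ≤ x, x = z. d = u and d divides x, so u divides x. Since x = z, u divides z. u divides r, so u divides r + z.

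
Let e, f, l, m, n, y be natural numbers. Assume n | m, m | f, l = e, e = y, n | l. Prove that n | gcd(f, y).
n | m and m | f, hence n | f. Since l = e and e = y, l = y. n | l, so n | y. Since n | f, n | gcd(f, y).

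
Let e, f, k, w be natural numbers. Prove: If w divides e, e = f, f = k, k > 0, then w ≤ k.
From e = f and f = k, e = k. w divides e, so w divides k. Since k > 0, w ≤ k.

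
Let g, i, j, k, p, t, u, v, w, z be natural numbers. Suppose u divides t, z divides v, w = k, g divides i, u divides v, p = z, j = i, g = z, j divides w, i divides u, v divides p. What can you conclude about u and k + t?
u divides k + t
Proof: Since p = z and v divides p, v divides z. Since z divides v, v = z. Since u divides v, u divides z. g = z and g divides i, so z divides i. u divides z, so u divides i. i divides u, so i = u. w = k and j divides w, therefore j divides k. Since j = i, i divides k. i = u, so u divides k. Since u divides t, u divides k + t.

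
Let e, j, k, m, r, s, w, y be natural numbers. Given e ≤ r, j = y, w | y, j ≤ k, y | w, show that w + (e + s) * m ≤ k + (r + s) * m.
y | w and w | y, therefore y = w. j = y, so j = w. j ≤ k, so w ≤ k. Because e ≤ r, e + s ≤ r + s. Then (e + s) * m ≤ (r + s) * m. w ≤ k, so w + (e + s) * m ≤ k + (r + s) * m.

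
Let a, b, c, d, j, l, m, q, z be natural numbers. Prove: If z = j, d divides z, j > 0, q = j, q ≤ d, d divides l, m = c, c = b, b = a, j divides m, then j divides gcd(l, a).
From z = j and d divides z, d divides j. Since j > 0, d ≤ j. Because q = j and q ≤ d, j ≤ d. Since d ≤ j, d = j. Since d divides l, j divides l. m = c and c = b, thus m = b. Since b = a, m = a. j divides m, so j divides a. j divides l, so j divides gcd(l, a).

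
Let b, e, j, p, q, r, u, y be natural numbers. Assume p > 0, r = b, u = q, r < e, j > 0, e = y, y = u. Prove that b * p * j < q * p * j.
e = y and y = u, hence e = u. Since u = q, e = q. r < e, so r < q. Since r = b, b < q. Since p > 0, by multiplying by a positive, b * p < q * p. Since j > 0, by multiplying by a positive, b * p * j < q * p * j.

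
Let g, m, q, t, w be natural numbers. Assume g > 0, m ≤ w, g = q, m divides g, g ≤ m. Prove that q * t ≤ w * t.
m divides g and g > 0, therefore m ≤ g. g ≤ m, so m = g. m ≤ w, so g ≤ w. Since g = q, q ≤ w. By multiplying by a non-negative, q * t ≤ w * t.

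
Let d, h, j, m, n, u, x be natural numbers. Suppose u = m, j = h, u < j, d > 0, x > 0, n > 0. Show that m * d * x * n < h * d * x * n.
From j = h and u < j, u < h. Since u = m, m < h. Since d > 0, by multiplying by a positive, m * d < h * d. Using x > 0, by multiplying by a positive, m * d * x < h * d * x. From n > 0, by multiplying by a positive, m * d * x * n < h * d * x * n.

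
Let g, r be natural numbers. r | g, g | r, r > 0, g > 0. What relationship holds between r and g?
r = g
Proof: Because r | g and g > 0, r ≤ g. g | r and r > 0, hence g ≤ r. Since r ≤ g, r = g.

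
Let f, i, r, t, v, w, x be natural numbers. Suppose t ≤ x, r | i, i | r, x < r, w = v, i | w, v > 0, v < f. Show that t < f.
r | i and i | r, thus r = i. x < r, so x < i. Since t ≤ x, t < i. Since w = v and i | w, i | v. v > 0, so i ≤ v. Since t < i, t < v. Since v < f, t < f.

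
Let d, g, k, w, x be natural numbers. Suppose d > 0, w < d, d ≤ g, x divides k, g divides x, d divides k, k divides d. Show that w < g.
k divides d and d divides k, thus k = d. g divides x and x divides k, so g divides k. k = d, so g divides d. Since d > 0, g ≤ d. Since d ≤ g, d = g. Since w < d, w < g.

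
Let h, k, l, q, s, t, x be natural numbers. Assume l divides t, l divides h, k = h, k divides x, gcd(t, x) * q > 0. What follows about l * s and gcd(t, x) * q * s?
l * s ≤ gcd(t, x) * q * s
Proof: k = h and k divides x, therefore h divides x. l divides h, so l divides x. l divides t, so l divides gcd(t, x). Then l divides gcd(t, x) * q. From gcd(t, x) * q > 0, l ≤ gcd(t, x) * q. By multiplying by a non-negative, l * s ≤ gcd(t, x) * q * s.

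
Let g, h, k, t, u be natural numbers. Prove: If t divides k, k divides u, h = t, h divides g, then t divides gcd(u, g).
Since t divides k and k divides u, t divides u. h = t and h divides g, therefore t divides g. t divides u, so t divides gcd(u, g).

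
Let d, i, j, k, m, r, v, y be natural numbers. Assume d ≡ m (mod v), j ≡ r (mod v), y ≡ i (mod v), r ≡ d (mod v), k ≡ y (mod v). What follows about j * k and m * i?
j * k ≡ m * i (mod v)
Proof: j ≡ r (mod v) and r ≡ d (mod v), hence j ≡ d (mod v). Since d ≡ m (mod v), j ≡ m (mod v). k ≡ y (mod v) and y ≡ i (mod v), so k ≡ i (mod v). Since j ≡ m (mod v), j * k ≡ m * i (mod v).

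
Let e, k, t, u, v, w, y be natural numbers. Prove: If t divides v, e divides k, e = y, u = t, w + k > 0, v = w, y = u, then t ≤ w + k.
v = w and t divides v, therefore t divides w. y = u and u = t, hence y = t. e = y and e divides k, hence y divides k. Since y = t, t divides k. t divides w, so t divides w + k. Since w + k > 0, t ≤ w + k.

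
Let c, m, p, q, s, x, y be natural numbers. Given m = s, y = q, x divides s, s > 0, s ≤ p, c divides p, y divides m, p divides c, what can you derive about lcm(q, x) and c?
lcm(q, x) ≤ c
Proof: m = s and y divides m, therefore y divides s. y = q, so q divides s. Because x divides s, lcm(q, x) divides s. s > 0, so lcm(q, x) ≤ s. p divides c and c divides p, therefore p = c. Since s ≤ p, s ≤ c. Since lcm(q, x) ≤ s, lcm(q, x) ≤ c.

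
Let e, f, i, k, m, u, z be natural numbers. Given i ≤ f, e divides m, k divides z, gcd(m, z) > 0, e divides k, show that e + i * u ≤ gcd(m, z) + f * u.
Since e divides k and k divides z, e divides z. e divides m, so e divides gcd(m, z). Since gcd(m, z) > 0, e ≤ gcd(m, z). i ≤ f. By multiplying by a non-negative, i * u ≤ f * u. Since e ≤ gcd(m, z), e + i * u ≤ gcd(m, z) + f * u.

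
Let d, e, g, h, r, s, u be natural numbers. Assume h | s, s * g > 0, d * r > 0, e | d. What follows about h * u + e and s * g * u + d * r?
h * u + e ≤ s * g * u + d * r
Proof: From h | s, h | s * g. Since s * g > 0, h ≤ s * g. Then h * u ≤ s * g * u. e | d, so e | d * r. Since d * r > 0, e ≤ d * r. Since h * u ≤ s * g * u, h * u + e ≤ s * g * u + d * r.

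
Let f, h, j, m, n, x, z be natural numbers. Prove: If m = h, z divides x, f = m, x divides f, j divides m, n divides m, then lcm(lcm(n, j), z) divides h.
n divides m and j divides m, hence lcm(n, j) divides m. Because z divides x and x divides f, z divides f. f = m, so z divides m. From lcm(n, j) divides m, lcm(lcm(n, j), z) divides m. From m = h, lcm(lcm(n, j), z) divides h.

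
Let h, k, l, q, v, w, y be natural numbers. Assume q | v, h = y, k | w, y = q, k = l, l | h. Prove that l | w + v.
Because k = l and k | w, l | w. h = y and y = q, thus h = q. Since l | h, l | q. q | v, so l | v. Since l | w, l | w + v.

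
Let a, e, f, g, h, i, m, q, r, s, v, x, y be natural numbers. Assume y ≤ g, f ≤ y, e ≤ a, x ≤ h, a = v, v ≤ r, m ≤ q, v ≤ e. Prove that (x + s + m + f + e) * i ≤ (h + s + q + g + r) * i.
x ≤ h, hence x + s ≤ h + s. f ≤ y and y ≤ g, therefore f ≤ g. Since m ≤ q, m + f ≤ q + g. x + s ≤ h + s, so x + s + m + f ≤ h + s + q + g. Since a = v and e ≤ a, e ≤ v. v ≤ e, so v = e. Since v ≤ r, e ≤ r. Since x + s + m + f ≤ h + s + q + g, x + s + m + f + e ≤ h + s + q + g + r. By multiplying by a non-negative, (x + s + m + f + e) * i ≤ (h + s + q + g + r) * i.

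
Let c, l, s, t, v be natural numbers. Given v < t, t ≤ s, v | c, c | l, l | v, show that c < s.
c | l and l | v, hence c | v. From v | c, v = c. v < t and t ≤ s, therefore v < s. v = c, so c < s.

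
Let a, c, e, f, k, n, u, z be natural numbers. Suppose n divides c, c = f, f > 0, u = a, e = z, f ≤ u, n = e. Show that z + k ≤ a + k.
c = f and n divides c, so n divides f. n = e, so e divides f. Since f > 0, e ≤ f. Since f ≤ u, e ≤ u. e = z, so z ≤ u. From u = a, z ≤ a. Then z + k ≤ a + k.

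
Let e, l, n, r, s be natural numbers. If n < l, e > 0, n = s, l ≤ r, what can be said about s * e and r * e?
s * e < r * e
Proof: n = s and n < l, therefore s < l. Because l ≤ r, s < r. Since e > 0, s * e < r * e.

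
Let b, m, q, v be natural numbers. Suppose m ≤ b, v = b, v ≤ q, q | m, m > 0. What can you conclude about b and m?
b = m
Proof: Because v = b and v ≤ q, b ≤ q. Since q | m and m > 0, q ≤ m. b ≤ q, so b ≤ m. m ≤ b, so m = b. Then b = m.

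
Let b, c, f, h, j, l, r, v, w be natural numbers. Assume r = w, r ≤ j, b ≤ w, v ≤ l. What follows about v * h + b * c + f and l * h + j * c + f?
v * h + b * c + f ≤ l * h + j * c + f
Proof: Because v ≤ l, v * h ≤ l * h. r = w and r ≤ j, hence w ≤ j. Since b ≤ w, b ≤ j. Then b * c ≤ j * c. Since v * h ≤ l * h, v * h + b * c ≤ l * h + j * c. Then v * h + b * c + f ≤ l * h + j * c + f.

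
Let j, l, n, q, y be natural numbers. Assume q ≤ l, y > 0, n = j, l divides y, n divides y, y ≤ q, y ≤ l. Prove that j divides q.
l divides y and y > 0, therefore l ≤ y. y ≤ l, so l = y. q ≤ l, so q ≤ y. Because y ≤ q, y = q. n = j and n divides y, so j divides y. y = q, so j divides q.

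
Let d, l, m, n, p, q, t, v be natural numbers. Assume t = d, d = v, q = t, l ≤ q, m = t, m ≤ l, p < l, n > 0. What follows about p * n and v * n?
p * n < v * n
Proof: Because t = d and d = v, t = v. q = t and l ≤ q, so l ≤ t. From m = t and m ≤ l, t ≤ l. l ≤ t, so l = t. Since p < l, p < t. Since t = v, p < v. n > 0, so p * n < v * n.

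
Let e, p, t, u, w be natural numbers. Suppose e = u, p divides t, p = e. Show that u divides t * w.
p = e and e = u, so p = u. Since p divides t, u divides t. Then u divides t * w.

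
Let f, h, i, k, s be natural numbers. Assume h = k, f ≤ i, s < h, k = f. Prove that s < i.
Because h = k and k = f, h = f. Since s < h, s < f. Since f ≤ i, s < i.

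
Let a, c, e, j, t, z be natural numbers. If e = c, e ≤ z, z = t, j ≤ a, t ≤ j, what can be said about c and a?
c ≤ a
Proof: Because z = t and e ≤ z, e ≤ t. Since e = c, c ≤ t. t ≤ j, so c ≤ j. Since j ≤ a, c ≤ a.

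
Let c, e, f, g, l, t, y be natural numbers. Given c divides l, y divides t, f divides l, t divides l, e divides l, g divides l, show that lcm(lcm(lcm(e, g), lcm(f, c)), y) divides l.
e divides l and g divides l, so lcm(e, g) divides l. f divides l and c divides l, therefore lcm(f, c) divides l. Since lcm(e, g) divides l, lcm(lcm(e, g), lcm(f, c)) divides l. y divides t and t divides l, hence y divides l. lcm(lcm(e, g), lcm(f, c)) divides l, so lcm(lcm(lcm(e, g), lcm(f, c)), y) divides l.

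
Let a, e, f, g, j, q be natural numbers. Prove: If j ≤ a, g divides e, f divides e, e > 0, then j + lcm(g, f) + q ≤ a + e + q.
g divides e and f divides e, therefore lcm(g, f) divides e. e > 0, so lcm(g, f) ≤ e. Since j ≤ a, j + lcm(g, f) ≤ a + e. Then j + lcm(g, f) + q ≤ a + e + q.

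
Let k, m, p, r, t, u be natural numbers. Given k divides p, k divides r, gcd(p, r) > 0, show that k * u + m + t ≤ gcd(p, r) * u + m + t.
k divides p and k divides r, thus k divides gcd(p, r). Since gcd(p, r) > 0, k ≤ gcd(p, r). By multiplying by a non-negative, k * u ≤ gcd(p, r) * u. Then k * u + m ≤ gcd(p, r) * u + m. Then k * u + m + t ≤ gcd(p, r) * u + m + t.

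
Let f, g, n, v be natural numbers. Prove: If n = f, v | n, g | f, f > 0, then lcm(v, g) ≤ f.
From n = f and v | n, v | f. g | f, so lcm(v, g) | f. Because f > 0, lcm(v, g) ≤ f.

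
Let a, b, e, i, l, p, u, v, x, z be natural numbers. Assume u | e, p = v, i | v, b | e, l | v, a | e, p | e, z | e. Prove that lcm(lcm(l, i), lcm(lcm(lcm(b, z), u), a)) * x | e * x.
l | v and i | v, therefore lcm(l, i) | v. From p = v and p | e, v | e. Since lcm(l, i) | v, lcm(l, i) | e. Since b | e and z | e, lcm(b, z) | e. Because u | e, lcm(lcm(b, z), u) | e. a | e, so lcm(lcm(lcm(b, z), u), a) | e. lcm(l, i) | e, so lcm(lcm(l, i), lcm(lcm(lcm(b, z), u), a)) | e. Then lcm(lcm(l, i), lcm(lcm(lcm(b, z), u), a)) * x | e * x.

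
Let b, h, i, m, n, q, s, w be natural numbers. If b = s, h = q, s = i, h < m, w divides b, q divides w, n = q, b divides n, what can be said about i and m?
i < m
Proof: q divides w and w divides b, so q divides b. From n = q and b divides n, b divides q. Since q divides b, q = b. Since b = s, q = s. s = i, so q = i. h = q and h < m, thus q < m. Because q = i, i < m.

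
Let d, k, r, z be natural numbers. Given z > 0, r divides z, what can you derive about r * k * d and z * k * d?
r * k * d ≤ z * k * d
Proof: Because r divides z and z > 0, r ≤ z. By multiplying by a non-negative, r * k ≤ z * k. By multiplying by a non-negative, r * k * d ≤ z * k * d.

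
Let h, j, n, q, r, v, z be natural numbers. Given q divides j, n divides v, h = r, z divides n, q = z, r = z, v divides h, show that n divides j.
h = r and r = z, hence h = z. Because n divides v and v divides h, n divides h. h = z, so n divides z. Since z divides n, z = n. q = z and q divides j, thus z divides j. From z = n, n divides j.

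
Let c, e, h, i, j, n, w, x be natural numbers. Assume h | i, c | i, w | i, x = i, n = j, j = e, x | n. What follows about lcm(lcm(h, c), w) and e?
lcm(lcm(h, c), w) | e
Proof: h | i and c | i, so lcm(h, c) | i. w | i, so lcm(lcm(h, c), w) | i. n = j and j = e, thus n = e. x | n, so x | e. Because x = i, i | e. lcm(lcm(h, c), w) | i, so lcm(lcm(h, c), w) | e.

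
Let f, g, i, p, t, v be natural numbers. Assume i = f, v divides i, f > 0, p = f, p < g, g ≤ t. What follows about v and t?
v < t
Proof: From i = f and v divides i, v divides f. Since f > 0, v ≤ f. p < g and g ≤ t, thus p < t. Since p = f, f < t. v ≤ f, so v < t.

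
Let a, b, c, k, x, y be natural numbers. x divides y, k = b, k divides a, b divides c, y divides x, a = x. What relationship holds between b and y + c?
b divides y + c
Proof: x divides y and y divides x, so x = y. From k = b and k divides a, b divides a. a = x, so b divides x. x = y, so b divides y. Since b divides c, b divides y + c.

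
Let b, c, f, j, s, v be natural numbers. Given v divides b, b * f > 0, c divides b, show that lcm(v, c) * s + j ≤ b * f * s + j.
v divides b and c divides b, therefore lcm(v, c) divides b. Then lcm(v, c) divides b * f. b * f > 0, so lcm(v, c) ≤ b * f. By multiplying by a non-negative, lcm(v, c) * s ≤ b * f * s. Then lcm(v, c) * s + j ≤ b * f * s + j.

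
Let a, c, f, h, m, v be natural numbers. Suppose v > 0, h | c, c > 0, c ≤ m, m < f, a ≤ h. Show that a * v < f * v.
h | c and c > 0, so h ≤ c. a ≤ h, so a ≤ c. From c ≤ m, a ≤ m. Since m < f, a < f. v > 0, so a * v < f * v.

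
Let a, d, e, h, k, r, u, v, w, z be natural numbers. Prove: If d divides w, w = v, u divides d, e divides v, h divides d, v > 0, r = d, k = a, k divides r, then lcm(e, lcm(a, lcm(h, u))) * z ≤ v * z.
k = a and k divides r, so a divides r. r = d, so a divides d. h divides d and u divides d, hence lcm(h, u) divides d. Because a divides d, lcm(a, lcm(h, u)) divides d. Because w = v and d divides w, d divides v. lcm(a, lcm(h, u)) divides d, so lcm(a, lcm(h, u)) divides v. Since e divides v, lcm(e, lcm(a, lcm(h, u))) divides v. From v > 0, lcm(e, lcm(a, lcm(h, u))) ≤ v. By multiplying by a non-negative, lcm(e, lcm(a, lcm(h, u))) * z ≤ v * z.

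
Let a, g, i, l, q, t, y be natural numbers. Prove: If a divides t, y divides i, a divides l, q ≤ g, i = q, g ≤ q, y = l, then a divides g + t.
q ≤ g and g ≤ q, therefore q = g. Because i = q, i = g. y = l and y divides i, so l divides i. Since i = g, l divides g. a divides l, so a divides g. a divides t, so a divides g + t.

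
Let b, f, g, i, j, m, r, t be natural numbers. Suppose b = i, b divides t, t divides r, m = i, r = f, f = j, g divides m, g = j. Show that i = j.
Since r = f and f = j, r = j. b divides t and t divides r, thus b divides r. Because b = i, i divides r. From r = j, i divides j. Because g = j and g divides m, j divides m. m = i, so j divides i. Since i divides j, i = j.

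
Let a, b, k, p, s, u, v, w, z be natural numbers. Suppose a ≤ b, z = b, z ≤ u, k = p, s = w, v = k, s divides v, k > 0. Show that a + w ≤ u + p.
Because z = b and z ≤ u, b ≤ u. a ≤ b, so a ≤ u. v = k and s divides v, so s divides k. s = w, so w divides k. Since k > 0, w ≤ k. k = p, so w ≤ p. Since a ≤ u, a + w ≤ u + p.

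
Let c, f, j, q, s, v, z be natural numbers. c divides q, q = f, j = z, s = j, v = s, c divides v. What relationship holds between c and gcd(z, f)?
c divides gcd(z, f)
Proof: Since v = s and s = j, v = j. Since j = z, v = z. Since c divides v, c divides z. q = f and c divides q, hence c divides f. Since c divides z, c divides gcd(z, f).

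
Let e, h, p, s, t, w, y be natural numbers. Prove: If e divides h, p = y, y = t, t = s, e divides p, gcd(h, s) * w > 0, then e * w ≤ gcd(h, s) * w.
p = y and y = t, so p = t. Since t = s, p = s. Since e divides p, e divides s. From e divides h, e divides gcd(h, s). Then e * w divides gcd(h, s) * w. gcd(h, s) * w > 0, so e * w ≤ gcd(h, s) * w.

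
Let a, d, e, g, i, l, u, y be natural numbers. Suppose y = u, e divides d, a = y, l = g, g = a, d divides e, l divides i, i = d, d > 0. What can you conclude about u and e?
u ≤ e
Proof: a = y and y = u, hence a = u. d divides e and e divides d, therefore d = e. Because l = g and l divides i, g divides i. Since g = a, a divides i. Since i = d, a divides d. Since d > 0, a ≤ d. d = e, so a ≤ e. Since a = u, u ≤ e.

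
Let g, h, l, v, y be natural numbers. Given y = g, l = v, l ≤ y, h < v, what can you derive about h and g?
h < g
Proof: y = g and l ≤ y, therefore l ≤ g. l = v, so v ≤ g. Because h < v, h < g.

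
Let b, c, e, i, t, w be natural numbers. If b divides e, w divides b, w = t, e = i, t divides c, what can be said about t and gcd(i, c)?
t divides gcd(i, c)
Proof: w divides b and b divides e, thus w divides e. w = t, so t divides e. From e = i, t divides i. t divides c, so t divides gcd(i, c).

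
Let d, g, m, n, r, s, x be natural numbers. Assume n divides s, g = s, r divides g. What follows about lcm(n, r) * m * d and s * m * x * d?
lcm(n, r) * m * d divides s * m * x * d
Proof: Since g = s and r divides g, r divides s. n divides s, so lcm(n, r) divides s. Then lcm(n, r) * m divides s * m. Then lcm(n, r) * m divides s * m * x. Then lcm(n, r) * m * d divides s * m * x * d.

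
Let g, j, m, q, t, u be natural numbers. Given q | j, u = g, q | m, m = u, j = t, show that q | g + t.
m = u and u = g, so m = g. q | m, so q | g. j = t and q | j, so q | t. q | g, so q | g + t.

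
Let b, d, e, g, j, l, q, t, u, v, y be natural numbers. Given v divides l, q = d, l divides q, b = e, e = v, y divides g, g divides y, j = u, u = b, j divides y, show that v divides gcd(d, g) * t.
Because q = d and l divides q, l divides d. v divides l, so v divides d. Because b = e and e = v, b = v. Because y divides g and g divides y, y = g. j = u and u = b, therefore j = b. From j divides y, b divides y. Because y = g, b divides g. b = v, so v divides g. From v divides d, v divides gcd(d, g). Then v divides gcd(d, g) * t.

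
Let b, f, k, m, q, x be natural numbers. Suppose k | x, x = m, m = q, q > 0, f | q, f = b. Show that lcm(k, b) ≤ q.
x = m and m = q, thus x = q. k | x, so k | q. Because f = b and f | q, b | q. Since k | q, lcm(k, b) | q. Since q > 0, lcm(k, b) ≤ q.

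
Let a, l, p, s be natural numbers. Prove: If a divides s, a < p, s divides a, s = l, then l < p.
a divides s and s divides a, hence a = s. Since s = l, a = l. Since a < p, l < p.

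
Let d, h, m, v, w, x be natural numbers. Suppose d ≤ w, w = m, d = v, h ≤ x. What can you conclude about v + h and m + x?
v + h ≤ m + x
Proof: d = v and d ≤ w, so v ≤ w. w = m, so v ≤ m. Because h ≤ x, v + h ≤ m + x.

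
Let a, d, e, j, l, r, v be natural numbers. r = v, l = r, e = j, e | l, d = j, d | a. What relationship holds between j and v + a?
j | v + a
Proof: e = j and e | l, thus j | l. l = r, so j | r. r = v, so j | v. d = j and d | a, so j | a. Because j | v, j | v + a.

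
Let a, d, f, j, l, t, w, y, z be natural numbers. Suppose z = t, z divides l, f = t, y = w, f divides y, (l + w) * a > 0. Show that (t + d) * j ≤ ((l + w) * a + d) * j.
Because z = t and z divides l, t divides l. y = w and f divides y, thus f divides w. f = t, so t divides w. t divides l, so t divides l + w. Then t divides (l + w) * a. (l + w) * a > 0, so t ≤ (l + w) * a. Then t + d ≤ (l + w) * a + d. By multiplying by a non-negative, (t + d) * j ≤ ((l + w) * a + d) * j.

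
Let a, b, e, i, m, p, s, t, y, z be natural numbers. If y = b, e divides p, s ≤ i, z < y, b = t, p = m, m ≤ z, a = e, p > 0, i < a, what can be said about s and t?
s < t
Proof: Since a = e and i < a, i < e. e divides p and p > 0, hence e ≤ p. Since p = m, e ≤ m. Since i < e, i < m. s ≤ i, so s < m. y = b and b = t, so y = t. Since m ≤ z and z < y, m < y. y = t, so m < t. s < m, so s < t.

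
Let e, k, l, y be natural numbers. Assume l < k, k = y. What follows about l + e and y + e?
l + e < y + e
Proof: Because k = y and l < k, l < y. Then l + e < y + e.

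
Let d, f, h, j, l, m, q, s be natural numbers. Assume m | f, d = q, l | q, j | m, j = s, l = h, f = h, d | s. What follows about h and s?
h = s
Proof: Because l = h and l | q, h | q. d = q and d | s, thus q | s. h | q, so h | s. From j | m and m | f, j | f. f = h, so j | h. Because j = s, s | h. h | s, so h = s.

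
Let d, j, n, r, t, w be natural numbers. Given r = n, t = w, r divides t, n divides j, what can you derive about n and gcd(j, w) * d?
n divides gcd(j, w) * d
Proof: Because t = w and r divides t, r divides w. r = n, so n divides w. Since n divides j, n divides gcd(j, w). Then n divides gcd(j, w) * d.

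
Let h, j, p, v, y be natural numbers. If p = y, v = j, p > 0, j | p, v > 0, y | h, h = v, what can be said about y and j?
y = j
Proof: h = v and y | h, therefore y | v. v > 0, so y ≤ v. Since v = j, y ≤ j. j | p and p > 0, thus j ≤ p. Because p = y, j ≤ y. y ≤ j, so y = j.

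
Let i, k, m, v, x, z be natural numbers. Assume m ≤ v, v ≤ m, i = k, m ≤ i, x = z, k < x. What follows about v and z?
v < z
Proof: m ≤ v and v ≤ m, hence m = v. i = k and m ≤ i, therefore m ≤ k. x = z and k < x, hence k < z. m ≤ k, so m < z. Since m = v, v < z.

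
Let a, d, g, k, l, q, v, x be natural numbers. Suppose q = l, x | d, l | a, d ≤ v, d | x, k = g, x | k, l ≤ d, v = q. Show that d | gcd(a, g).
v = q and q = l, hence v = l. Since d ≤ v, d ≤ l. Since l ≤ d, l = d. l | a, so d | a. Since x | d and d | x, x = d. x | k, so d | k. Because k = g, d | g. From d | a, d | gcd(a, g).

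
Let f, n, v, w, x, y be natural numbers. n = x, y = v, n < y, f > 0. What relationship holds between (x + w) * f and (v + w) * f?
(x + w) * f < (v + w) * f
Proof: Since y = v and n < y, n < v. Since n = x, x < v. Then x + w < v + w. Since f > 0, by multiplying by a positive, (x + w) * f < (v + w) * f.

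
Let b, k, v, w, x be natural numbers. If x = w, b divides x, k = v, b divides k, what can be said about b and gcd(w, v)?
b divides gcd(w, v)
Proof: x = w and b divides x, thus b divides w. k = v and b divides k, therefore b divides v. Since b divides w, b divides gcd(w, v).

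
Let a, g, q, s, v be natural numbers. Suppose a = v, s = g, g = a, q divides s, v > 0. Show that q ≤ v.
g = a and a = v, hence g = v. s = g, so s = v. q divides s, so q divides v. v > 0, so q ≤ v.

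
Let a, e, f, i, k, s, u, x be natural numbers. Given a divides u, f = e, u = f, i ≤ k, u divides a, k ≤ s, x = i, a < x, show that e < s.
a divides u and u divides a, therefore a = u. Since u = f, a = f. Since f = e, a = e. x = i and a < x, therefore a < i. i ≤ k, so a < k. Since k ≤ s, a < s. a = e, so e < s.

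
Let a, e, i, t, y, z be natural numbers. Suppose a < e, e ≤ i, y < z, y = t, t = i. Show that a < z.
a < e and e ≤ i, therefore a < i. From y = t and t = i, y = i. y < z, so i < z. Since a < i, a < z.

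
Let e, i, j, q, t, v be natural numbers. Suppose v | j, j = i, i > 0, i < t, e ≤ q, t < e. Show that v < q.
j = i and v | j, hence v | i. i > 0, so v ≤ i. i < t and t < e, therefore i < e. Since e ≤ q, i < q. v ≤ i, so v < q.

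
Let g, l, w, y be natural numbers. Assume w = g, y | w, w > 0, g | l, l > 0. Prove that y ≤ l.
y | w and w > 0, hence y ≤ w. Because w = g, y ≤ g. g | l and l > 0, so g ≤ l. Since y ≤ g, y ≤ l.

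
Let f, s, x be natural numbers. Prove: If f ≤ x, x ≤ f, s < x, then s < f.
x ≤ f and f ≤ x, so x = f. s < x, so s < f.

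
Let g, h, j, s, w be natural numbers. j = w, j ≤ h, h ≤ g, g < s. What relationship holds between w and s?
w < s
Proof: h ≤ g and g < s, therefore h < s. Because j ≤ h, j < s. From j = w, w < s.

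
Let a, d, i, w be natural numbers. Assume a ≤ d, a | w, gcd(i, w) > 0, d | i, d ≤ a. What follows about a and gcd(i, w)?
a ≤ gcd(i, w)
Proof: d ≤ a and a ≤ d, so d = a. Since d | i, a | i. a | w, so a | gcd(i, w). Since gcd(i, w) > 0, a ≤ gcd(i, w).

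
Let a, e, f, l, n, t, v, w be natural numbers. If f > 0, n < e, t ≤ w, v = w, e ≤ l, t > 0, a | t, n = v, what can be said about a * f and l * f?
a * f < l * f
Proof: a | t and t > 0, therefore a ≤ t. Since t ≤ w, a ≤ w. n = v and v = w, hence n = w. Since n < e, w < e. e ≤ l, so w < l. a ≤ w, so a < l. Since f > 0, a * f < l * f.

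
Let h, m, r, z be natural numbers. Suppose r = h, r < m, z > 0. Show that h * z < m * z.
r = h and r < m, thus h < m. z > 0, so h * z < m * z.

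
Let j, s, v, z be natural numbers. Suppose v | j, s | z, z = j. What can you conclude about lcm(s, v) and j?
lcm(s, v) | j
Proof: z = j and s | z, hence s | j. Since v | j, lcm(s, v) | j.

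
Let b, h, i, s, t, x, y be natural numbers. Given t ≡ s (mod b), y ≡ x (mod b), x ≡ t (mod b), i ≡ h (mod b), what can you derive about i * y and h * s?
i * y ≡ h * s (mod b)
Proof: y ≡ x (mod b) and x ≡ t (mod b), so y ≡ t (mod b). t ≡ s (mod b), so y ≡ s (mod b). From i ≡ h (mod b), by multiplying congruences, i * y ≡ h * s (mod b).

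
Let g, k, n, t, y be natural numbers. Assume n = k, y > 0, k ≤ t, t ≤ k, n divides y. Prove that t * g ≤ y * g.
k ≤ t and t ≤ k, so k = t. Because n = k, n = t. Since n divides y, t divides y. Since y > 0, t ≤ y. By multiplying by a non-negative, t * g ≤ y * g.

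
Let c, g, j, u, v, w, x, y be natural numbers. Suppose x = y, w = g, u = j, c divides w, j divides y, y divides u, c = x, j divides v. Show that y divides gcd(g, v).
From c = x and c divides w, x divides w. Since x = y, y divides w. w = g, so y divides g. u = j and y divides u, therefore y divides j. Since j divides y, j = y. Since j divides v, y divides v. Since y divides g, y divides gcd(g, v).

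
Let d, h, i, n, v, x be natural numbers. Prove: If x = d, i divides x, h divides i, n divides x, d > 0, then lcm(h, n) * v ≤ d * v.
h divides i and i divides x, thus h divides x. n divides x, so lcm(h, n) divides x. Since x = d, lcm(h, n) divides d. Since d > 0, lcm(h, n) ≤ d. By multiplying by a non-negative, lcm(h, n) * v ≤ d * v.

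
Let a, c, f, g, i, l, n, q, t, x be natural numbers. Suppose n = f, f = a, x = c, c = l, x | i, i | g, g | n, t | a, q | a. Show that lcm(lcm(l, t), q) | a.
n = f and f = a, thus n = a. Since x = c and c = l, x = l. x | i, so l | i. Because i | g, l | g. Since g | n, l | n. n = a, so l | a. t | a, so lcm(l, t) | a. q | a, so lcm(lcm(l, t), q) | a.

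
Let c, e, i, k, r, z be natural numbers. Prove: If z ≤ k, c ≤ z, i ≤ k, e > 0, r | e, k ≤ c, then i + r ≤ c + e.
c ≤ z and z ≤ k, so c ≤ k. k ≤ c, so k = c. Since i ≤ k, i ≤ c. r | e and e > 0, so r ≤ e. Since i ≤ c, i + r ≤ c + e.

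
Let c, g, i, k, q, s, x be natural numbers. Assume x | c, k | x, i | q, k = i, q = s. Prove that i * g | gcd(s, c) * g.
Because q = s and i | q, i | s. k | x and x | c, so k | c. k = i, so i | c. Since i | s, i | gcd(s, c). Then i * g | gcd(s, c) * g.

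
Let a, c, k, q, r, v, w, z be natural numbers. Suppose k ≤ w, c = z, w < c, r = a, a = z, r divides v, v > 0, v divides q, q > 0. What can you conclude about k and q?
k < q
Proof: From c = z and w < c, w < z. Because r = a and a = z, r = z. r divides v and v > 0, therefore r ≤ v. Since v divides q and q > 0, v ≤ q. r ≤ v, so r ≤ q. r = z, so z ≤ q. Since w < z, w < q. k ≤ w, so k < q.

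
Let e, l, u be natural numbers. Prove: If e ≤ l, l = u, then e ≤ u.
l = u and e ≤ l. By substitution, e ≤ u.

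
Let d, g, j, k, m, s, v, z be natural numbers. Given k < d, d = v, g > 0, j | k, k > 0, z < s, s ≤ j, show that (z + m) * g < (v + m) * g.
z < s and s ≤ j, hence z < j. From j | k and k > 0, j ≤ k. d = v and k < d, hence k < v. From j ≤ k, j < v. Since z < j, z < v. Then z + m < v + m. Since g > 0, (z + m) * g < (v + m) * g.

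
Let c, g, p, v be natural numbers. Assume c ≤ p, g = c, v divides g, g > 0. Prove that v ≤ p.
From v divides g and g > 0, v ≤ g. Since g = c, v ≤ c. c ≤ p, so v ≤ p.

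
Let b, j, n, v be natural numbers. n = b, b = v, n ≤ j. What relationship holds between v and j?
v ≤ j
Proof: Because n = b and b = v, n = v. Since n ≤ j, v ≤ j.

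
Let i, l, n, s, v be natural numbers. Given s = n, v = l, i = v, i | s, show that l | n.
i = v and i | s, therefore v | s. Since v = l, l | s. Since s = n, l | n.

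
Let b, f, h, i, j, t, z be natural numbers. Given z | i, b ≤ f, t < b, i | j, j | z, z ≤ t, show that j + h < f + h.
z | i and i | j, thus z | j. Since j | z, z = j. Since z ≤ t, j ≤ t. Since t < b, j < b. b ≤ f, so j < f. Then j + h < f + h.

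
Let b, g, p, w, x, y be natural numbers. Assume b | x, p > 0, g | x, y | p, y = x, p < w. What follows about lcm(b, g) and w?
lcm(b, g) < w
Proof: Because b | x and g | x, lcm(b, g) | x. Since y = x and y | p, x | p. Since lcm(b, g) | x, lcm(b, g) | p. Since p > 0, lcm(b, g) ≤ p. Since p < w, lcm(b, g) < w.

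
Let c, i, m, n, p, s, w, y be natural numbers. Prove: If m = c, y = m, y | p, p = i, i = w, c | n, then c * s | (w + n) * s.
From y = m and m = c, y = c. p = i and y | p, so y | i. Since i = w, y | w. Since y = c, c | w. c | n, so c | w + n. Then c * s | (w + n) * s.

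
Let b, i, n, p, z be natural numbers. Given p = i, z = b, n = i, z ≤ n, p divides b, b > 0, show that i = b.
p = i and p divides b, hence i divides b. b > 0, so i ≤ b. From n = i and z ≤ n, z ≤ i. From z = b, b ≤ i. Because i ≤ b, i = b.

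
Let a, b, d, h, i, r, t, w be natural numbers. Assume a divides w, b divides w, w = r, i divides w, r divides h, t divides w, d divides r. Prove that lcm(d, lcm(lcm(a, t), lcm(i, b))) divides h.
a divides w and t divides w, thus lcm(a, t) divides w. i divides w and b divides w, so lcm(i, b) divides w. lcm(a, t) divides w, so lcm(lcm(a, t), lcm(i, b)) divides w. w = r, so lcm(lcm(a, t), lcm(i, b)) divides r. Since d divides r, lcm(d, lcm(lcm(a, t), lcm(i, b))) divides r. Since r divides h, lcm(d, lcm(lcm(a, t), lcm(i, b))) divides h.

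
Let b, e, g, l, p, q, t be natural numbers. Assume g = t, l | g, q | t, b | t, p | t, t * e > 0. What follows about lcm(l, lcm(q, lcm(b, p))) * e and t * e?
lcm(l, lcm(q, lcm(b, p))) * e ≤ t * e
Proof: g = t and l | g, so l | t. Because b | t and p | t, lcm(b, p) | t. Since q | t, lcm(q, lcm(b, p)) | t. From l | t, lcm(l, lcm(q, lcm(b, p))) | t. Then lcm(l, lcm(q, lcm(b, p))) * e | t * e. Since t * e > 0, lcm(l, lcm(q, lcm(b, p))) * e ≤ t * e.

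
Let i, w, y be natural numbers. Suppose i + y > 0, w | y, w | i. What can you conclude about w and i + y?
w ≤ i + y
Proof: w | i and w | y, thus w | i + y. Since i + y > 0, w ≤ i + y.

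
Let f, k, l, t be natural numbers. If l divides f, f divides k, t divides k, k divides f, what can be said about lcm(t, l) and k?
lcm(t, l) divides k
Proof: From f divides k and k divides f, f = k. l divides f, so l divides k. t divides k, so lcm(t, l) divides k.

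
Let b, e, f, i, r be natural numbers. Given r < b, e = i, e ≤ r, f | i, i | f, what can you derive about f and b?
f < b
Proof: i | f and f | i, hence i = f. Since e = i, e = f. e ≤ r and r < b, so e < b. e = f, so f < b.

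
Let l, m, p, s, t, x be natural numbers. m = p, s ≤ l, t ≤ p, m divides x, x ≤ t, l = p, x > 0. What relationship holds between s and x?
s ≤ x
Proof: m = p and m divides x, so p divides x. Since x > 0, p ≤ x. From x ≤ t and t ≤ p, x ≤ p. Since p ≤ x, p = x. From l = p, l = x. s ≤ l, so s ≤ x.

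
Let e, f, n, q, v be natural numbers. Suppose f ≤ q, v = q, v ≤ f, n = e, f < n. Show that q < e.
v = q and v ≤ f, so q ≤ f. Since f ≤ q, f = q. Because n = e and f < n, f < e. Since f = q, q < e.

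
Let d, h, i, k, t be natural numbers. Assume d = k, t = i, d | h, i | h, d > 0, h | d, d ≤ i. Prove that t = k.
Since h | d and d | h, h = d. Since i | h, i | d. d > 0, so i ≤ d. Since d ≤ i, i = d. t = i, so t = d. d = k, so t = k.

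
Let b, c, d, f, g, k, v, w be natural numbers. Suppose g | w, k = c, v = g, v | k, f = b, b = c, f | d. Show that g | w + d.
v = g and v | k, hence g | k. Since k = c, g | c. Since f = b and b = c, f = c. f | d, so c | d. Since g | c, g | d. Since g | w, g | w + d.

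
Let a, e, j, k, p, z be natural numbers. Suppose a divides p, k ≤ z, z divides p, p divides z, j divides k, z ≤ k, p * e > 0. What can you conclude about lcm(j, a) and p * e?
lcm(j, a) ≤ p * e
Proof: k ≤ z and z ≤ k, so k = z. Since z divides p and p divides z, z = p. k = z, so k = p. j divides k, so j divides p. Since a divides p, lcm(j, a) divides p. Then lcm(j, a) divides p * e. Since p * e > 0, lcm(j, a) ≤ p * e.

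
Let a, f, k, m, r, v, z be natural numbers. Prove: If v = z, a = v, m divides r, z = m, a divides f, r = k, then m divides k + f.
Since r = k and m divides r, m divides k. a = v and v = z, so a = z. Since z = m, a = m. a divides f, so m divides f. m divides k, so m divides k + f.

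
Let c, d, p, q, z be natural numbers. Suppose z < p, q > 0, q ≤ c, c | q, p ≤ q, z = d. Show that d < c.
Since c | q and q > 0, c ≤ q. From q ≤ c, q = c. z < p and p ≤ q, thus z < q. q = c, so z < c. z = d, so d < c.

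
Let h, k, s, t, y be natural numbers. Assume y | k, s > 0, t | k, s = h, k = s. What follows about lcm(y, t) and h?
lcm(y, t) ≤ h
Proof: y | k and t | k, thus lcm(y, t) | k. Since k = s, lcm(y, t) | s. From s > 0, lcm(y, t) ≤ s. s = h, so lcm(y, t) ≤ h.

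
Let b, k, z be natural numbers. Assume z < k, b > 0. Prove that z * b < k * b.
Since z < k and b > 0, by multiplying by a positive, z * b < k * b.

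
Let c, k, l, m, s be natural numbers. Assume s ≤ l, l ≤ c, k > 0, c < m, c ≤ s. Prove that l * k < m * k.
Since c ≤ s and s ≤ l, c ≤ l. l ≤ c, so c = l. From c < m, l < m. Since k > 0, l * k < m * k.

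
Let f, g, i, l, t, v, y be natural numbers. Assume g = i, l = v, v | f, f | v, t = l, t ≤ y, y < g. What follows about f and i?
f < i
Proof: Since v | f and f | v, v = f. Since l = v, l = f. Because t = l and t ≤ y, l ≤ y. y < g, so l < g. l = f, so f < g. Since g = i, f < i.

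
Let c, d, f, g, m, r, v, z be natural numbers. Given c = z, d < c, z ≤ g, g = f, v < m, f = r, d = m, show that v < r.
Because g = f and f = r, g = r. d = m and d < c, hence m < c. Because c = z, m < z. v < m, so v < z. From z ≤ g, v < g. g = r, so v < r.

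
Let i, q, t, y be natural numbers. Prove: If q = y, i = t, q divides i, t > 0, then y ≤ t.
i = t and q divides i, hence q divides t. Since q = y, y divides t. t > 0, so y ≤ t.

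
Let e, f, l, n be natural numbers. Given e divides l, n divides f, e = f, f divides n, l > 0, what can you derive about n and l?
n ≤ l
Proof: f divides n and n divides f, thus f = n. Since e divides l and l > 0, e ≤ l. Since e = f, f ≤ l. f = n, so n ≤ l.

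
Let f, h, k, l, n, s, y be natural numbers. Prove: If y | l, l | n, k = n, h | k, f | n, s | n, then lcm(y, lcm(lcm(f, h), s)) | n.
y | l and l | n, thus y | n. k = n and h | k, hence h | n. Since f | n, lcm(f, h) | n. s | n, so lcm(lcm(f, h), s) | n. y | n, so lcm(y, lcm(lcm(f, h), s)) | n.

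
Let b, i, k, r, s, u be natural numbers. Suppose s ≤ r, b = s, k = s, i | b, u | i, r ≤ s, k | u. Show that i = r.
b = s and i | b, therefore i | s. Because k = s and k | u, s | u. u | i, so s | i. i | s, so i = s. From s ≤ r and r ≤ s, s = r. Since i = s, i = r.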